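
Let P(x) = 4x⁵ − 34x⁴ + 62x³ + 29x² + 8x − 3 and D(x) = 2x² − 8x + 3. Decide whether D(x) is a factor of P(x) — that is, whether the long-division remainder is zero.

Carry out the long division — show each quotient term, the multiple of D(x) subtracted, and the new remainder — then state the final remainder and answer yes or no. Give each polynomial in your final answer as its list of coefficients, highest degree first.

R = [9], so D(x) is not a factor of P(x). no

Step 1: lead(4x⁵ − 34x⁴ + 62x³ + 29x² + 8x − 3) ÷ lead(D) = 4x⁵ ÷ 2x² = 2x³. Subtract (2x³)·D = 4x⁵ − 16x⁴ + 6x³. Remainder: −18x⁴ + 56x³ + 29x² + 8x − 3.
Step 2: lead(−18x⁴ + 56x³ + 29x² + 8x − 3) ÷ lead(D) = −18x⁴ ÷ 2x² = −9x². Subtract (−9x²)·D = −18x⁴ + 72x³ − 27x². Remainder: −16x³ + 56x² + 8x − 3.
Step 3: lead(−16x³ + 56x² + 8x − 3) ÷ lead(D) = −16x³ ÷ 2x² = −8x. Subtract (−8x)·D = −16x³ + 64x² − 24x. Remainder: −8x² + 32x − 3.
Step 4: lead(−8x² + 32x − 3) ÷ lead(D) = −8x² ÷ 2x² = −4. Subtract (−4)·D = −8x² + 32x − 12. Remainder: 9.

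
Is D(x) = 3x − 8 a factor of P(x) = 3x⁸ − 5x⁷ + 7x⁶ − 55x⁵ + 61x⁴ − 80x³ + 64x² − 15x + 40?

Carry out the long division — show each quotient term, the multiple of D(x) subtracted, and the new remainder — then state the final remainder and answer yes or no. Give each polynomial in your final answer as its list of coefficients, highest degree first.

R = [0], so D(x) is a factor of P(x). yes

Step 1: lead(3x⁸ − 5x⁷ + 7x⁶ − 55x⁵ + 61x⁴ − 80x³ + 64x² − 15x + 40) ÷ lead(D) = 3x⁸ ÷ 3x = x⁷. Subtract (x⁷)·D = 3x⁸ − 8x⁷. Remainder: 3x⁷ + 7x⁶ − 55x⁵ + 61x⁴ − 80x³ + 64x² − 15x + 40.
Step 2: lead(3x⁷ + 7x⁶ − 55x⁵ + 61x⁴ − 80x³ + 64x² − 15x + 40) ÷ lead(D) = 3x⁷ ÷ 3x = x⁶. Subtract (x⁶)·D = 3x⁷ − 8x⁶. Remainder: 15x⁶ − 55x⁵ + 61x⁴ − 80x³ + 64x² − 15x + 40.
Step 3: lead(15x⁶ − 55x⁵ + 61x⁴ − 80x³ + 64x² − 15x + 40) ÷ lead(D) = 15x⁶ ÷ 3x = 5x⁵. Subtract (5x⁵)·D = 15x⁶ − 40x⁵. Remainder: −15x⁵ + 61x⁴ − 80x³ + 64x² − 15x + 40.
Step 4: lead(−15x⁵ + 61x⁴ − 80x³ + 64x² − 15x + 40) ÷ lead(D) = −15x⁵ ÷ 3x = −5x⁴. Subtract (−5x⁴)·D = −15x⁵ + 40x⁴. Remainder: 21x⁴ − 80x³ + 64x² − 15x + 40.
Step 5: lead(21x⁴ − 80x³ + 64x² − 15x + 40) ÷ lead(D) = 21x⁴ ÷ 3x = 7x³. Subtract (7x³)·D = 21x⁴ − 56x³. Remainder: −24x³ + 64x² − 15x + 40.
Step 6: lead(−24x³ + 64x² − 15x + 40) ÷ lead(D) = −24x³ ÷ 3x = −8x². Subtract (−8x²)·D = −24x³ + 64x². Remainder: −15x + 40.
Step 7: lead(−15x + 40) ÷ lead(D) = −15x ÷ 3x = −5. Subtract (−5)·D = −15x + 40. Remainder: 0.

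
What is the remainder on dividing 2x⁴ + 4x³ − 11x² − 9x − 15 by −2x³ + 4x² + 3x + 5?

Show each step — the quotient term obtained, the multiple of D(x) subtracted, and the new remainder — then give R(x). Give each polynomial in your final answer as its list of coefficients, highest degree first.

Step 1: lead(2x⁴ + 4x³ − 11x² − 9x − 15) ÷ lead(D) = 2x⁴ ÷ −2x³ = −x. Subtract (−x)·D = 2x⁴ − 4x³ − 3x² − 5x. Remainder: 8x³ − 8x² − 4x − 15.
Step 2: lead(8x³ − 8x² − 4x − 15) ÷ lead(D) = 8x³ ÷ −2x³ = −4. Subtract (−4)·D = 8x³ − 16x² − 12x − 20. Remainder: 8x² + 8x + 5.

R = [8, 8, 5]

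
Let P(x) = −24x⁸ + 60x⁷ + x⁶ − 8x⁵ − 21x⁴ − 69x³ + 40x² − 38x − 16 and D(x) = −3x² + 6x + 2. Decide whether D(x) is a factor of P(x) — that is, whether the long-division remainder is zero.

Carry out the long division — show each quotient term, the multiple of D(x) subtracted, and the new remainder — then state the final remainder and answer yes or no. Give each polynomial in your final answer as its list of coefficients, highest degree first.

R = [0], so D(x) is a factor of P(x). yes

Step 1: lead(−24x⁸ + 60x⁷ + x⁶ − 8x⁵ − 21x⁴ − 69x³ + 40x² − 38x − 16) ÷ lead(D) = −24x⁸ ÷ −3x² = 8x⁶. Subtract (8x⁶)·D = −24x⁸ + 48x⁷ + 16x⁶. Remainder: 12x⁷ − 15x⁶ − 8x⁵ − 21x⁴ − 69x³ + 40x² − 38x − 16.
Step 2: lead(12x⁷ − 15x⁶ − 8x⁵ − 21x⁴ − 69x³ + 40x² − 38x − 16) ÷ lead(D) = 12x⁷ ÷ −3x² = −4x⁵. Subtract (−4x⁵)·D = 12x⁷ − 24x⁶ − 8x⁵. Remainder: 9x⁶ − 21x⁴ − 69x³ + 40x² − 38x − 16.
Step 3: lead(9x⁶ − 21x⁴ − 69x³ + 40x² − 38x − 16) ÷ lead(D) = 9x⁶ ÷ −3x² = −3x⁴. Subtract (−3x⁴)·D = 9x⁶ − 18x⁵ − 6x⁴. Remainder: 18x⁵ − 15x⁴ − 69x³ + 40x² − 38x − 16.
Step 4: lead(18x⁵ − 15x⁴ − 69x³ + 40x² − 38x − 16) ÷ lead(D) = 18x⁵ ÷ −3x² = −6x³. Subtract (−6x³)·D = 18x⁵ − 36x⁴ − 12x³. Remainder: 21x⁴ − 57x³ + 40x² − 38x − 16.
Step 5: lead(21x⁴ − 57x³ + 40x² − 38x − 16) ÷ lead(D) = 21x⁴ ÷ −3x² = −7x². Subtract (−7x²)·D = 21x⁴ − 42x³ − 14x². Remainder: −15x³ + 54x² − 38x − 16.
Step 6: lead(−15x³ + 54x² − 38x − 16) ÷ lead(D) = −15x³ ÷ −3x² = 5x. Subtract (5x)·D = −15x³ + 30x² + 10x. Remainder: 24x² − 48x − 16.
Step 7: lead(24x² − 48x − 16) ÷ lead(D) = 24x² ÷ −3x² = −8. Subtract (−8)·D = 24x² − 48x − 16. Remainder: 0.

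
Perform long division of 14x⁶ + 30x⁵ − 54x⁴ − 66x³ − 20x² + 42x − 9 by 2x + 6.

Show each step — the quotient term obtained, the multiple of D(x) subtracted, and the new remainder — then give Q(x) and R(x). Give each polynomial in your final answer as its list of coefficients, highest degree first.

Step 1: lead(14x⁶ + 30x⁵ − 54x⁴ − 66x³ − 20x² + 42x − 9) ÷ lead(D) = 14x⁶ ÷ 2x = 7x⁵. Subtract (7x⁵)·D = 14x⁶ + 42x⁵. Remainder: −12x⁵ − 54x⁴ − 66x³ − 20x² + 42x − 9.
Step 2: lead(−12x⁵ − 54x⁴ − 66x³ − 20x² + 42x − 9) ÷ lead(D) = −12x⁵ ÷ 2x = −6x⁴. Subtract (−6x⁴)·D = −12x⁵ − 36x⁴. Remainder: −18x⁴ − 66x³ − 20x² + 42x − 9.
Step 3: lead(−18x⁴ − 66x³ − 20x² + 42x − 9) ÷ lead(D) = −18x⁴ ÷ 2x = −9x³. Subtract (−9x³)·D = −18x⁴ − 54x³. Remainder: −12x³ − 20x² + 42x − 9.
Step 4: lead(−12x³ − 20x² + 42x − 9) ÷ lead(D) = −12x³ ÷ 2x = −6x². Subtract (−6x²)·D = −12x³ − 36x². Remainder: 16x² + 42x − 9.
Step 5: lead(16x² + 42x − 9) ÷ lead(D) = 16x² ÷ 2x = 8x. Subtract (8x)·D = 16x² + 48x. Remainder: −6x − 9.
Step 6: lead(−6x − 9) ÷ lead(D) = −6x ÷ 2x = −3. Subtract (−3)·D = −6x − 18. Remainder: 9.

Q = [7, -6, -9, -6, 8, -3]; R = [9]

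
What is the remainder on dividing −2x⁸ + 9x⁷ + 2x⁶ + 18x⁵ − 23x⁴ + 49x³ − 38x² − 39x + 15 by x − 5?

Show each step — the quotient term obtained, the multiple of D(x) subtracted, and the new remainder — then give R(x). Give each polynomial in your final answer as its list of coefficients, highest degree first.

Step 1: lead(−2x⁸ + 9x⁷ + 2x⁶ + 18x⁵ − 23x⁴ + 49x³ − 38x² − 39x + 15) ÷ lead(D) = −2x⁸ ÷ x = −2x⁷. Subtract (−2x⁷)·D = −2x⁸ + 10x⁷. Remainder: −x⁷ + 2x⁶ + 18x⁵ − 23x⁴ + 49x³ − 38x² − 39x + 15.
Step 2: lead(−x⁷ + 2x⁶ + 18x⁵ − 23x⁴ + 49x³ − 38x² − 39x + 15) ÷ lead(D) = −x⁷ ÷ x = −x⁶. Subtract (−x⁶)·D = −x⁷ + 5x⁶. Remainder: −3x⁶ + 18x⁵ − 23x⁴ + 49x³ − 38x² − 39x + 15.
Step 3: lead(−3x⁶ + 18x⁵ − 23x⁴ + 49x³ − 38x² − 39x + 15) ÷ lead(D) = −3x⁶ ÷ x = −3x⁵. Subtract (−3x⁵)·D = −3x⁶ + 15x⁵. Remainder: 3x⁵ − 23x⁴ + 49x³ − 38x² − 39x + 15.
Step 4: lead(3x⁵ − 23x⁴ + 49x³ − 38x² − 39x + 15) ÷ lead(D) = 3x⁵ ÷ x = 3x⁴. Subtract (3x⁴)·D = 3x⁵ − 15x⁴. Remainder: −8x⁴ + 49x³ − 38x² − 39x + 15.
Step 5: lead(−8x⁴ + 49x³ − 38x² − 39x + 15) ÷ lead(D) = −8x⁴ ÷ x = −8x³. Subtract (−8x³)·D = −8x⁴ + 40x³. Remainder: 9x³ − 38x² − 39x + 15.
Step 6: lead(9x³ − 38x² − 39x + 15) ÷ lead(D) = 9x³ ÷ x = 9x². Subtract (9x²)·D = 9x³ − 45x². Remainder: 7x² − 39x + 15.
Step 7: lead(7x² − 39x + 15) ÷ lead(D) = 7x² ÷ x = 7x. Subtract (7x)·D = 7x² − 35x. Remainder: −4x + 15.
Step 8: lead(−4x + 15) ÷ lead(D) = −4x ÷ x = −4. Subtract (−4)·D = −4x + 20. Remainder: −5.

R = [-5]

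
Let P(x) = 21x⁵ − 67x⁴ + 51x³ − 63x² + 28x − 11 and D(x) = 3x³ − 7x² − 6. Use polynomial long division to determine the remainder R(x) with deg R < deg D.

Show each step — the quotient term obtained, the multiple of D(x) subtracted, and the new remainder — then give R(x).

Step 1: lead(21x⁵ − 67x⁴ + 51x³ − 63x² + 28x − 11) ÷ lead(D) = 21x⁵ ÷ 3x³ = 7x². Subtract (7x²)·D = 21x⁵ − 49x⁴ − 42x². Remainder: −18x⁴ + 51x³ − 21x² + 28x − 11.
Step 2: lead(−18x⁴ + 51x³ − 21x² + 28x − 11) ÷ lead(D) = −18x⁴ ÷ 3x³ = −6x. Subtract (−6x)·D = −18x⁴ + 42x³ + 36x. Remainder: 9x³ − 21x² − 8x − 11.
Step 3: lead(9x³ − 21x² − 8x − 11) ÷ lead(D) = 9x³ ÷ 3x³ = 3. Subtract (3)·D = 9x³ − 21x² − 18. Remainder: −8x + 7.

R(x) = −8x + 7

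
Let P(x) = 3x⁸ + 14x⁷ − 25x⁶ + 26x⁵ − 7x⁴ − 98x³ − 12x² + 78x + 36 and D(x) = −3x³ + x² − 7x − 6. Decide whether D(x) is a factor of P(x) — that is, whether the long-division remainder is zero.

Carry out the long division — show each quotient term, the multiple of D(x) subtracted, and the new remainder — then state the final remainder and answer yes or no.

Step 1: lead(3x⁸ + 14x⁷ − 25x⁶ + 26x⁵ − 7x⁴ − 98x³ − 12x² + 78x + 36) ÷ lead(D) = 3x⁸ ÷ −3x³ = −x⁵. Subtract (−x⁵)·D = 3x⁸ − x⁷ + 7x⁶ + 6x⁵. Remainder: 15x⁷ − 32x⁶ + 20x⁵ − 7x⁴ − 98x³ − 12x² + 78x + 36.
Step 2: lead(15x⁷ − 32x⁶ + 20x⁵ − 7x⁴ − 98x³ − 12x² + 78x + 36) ÷ lead(D) = 15x⁷ ÷ −3x³ = −5x⁴. Subtract (−5x⁴)·D = 15x⁷ − 5x⁶ + 35x⁵ + 30x⁴. Remainder: −27x⁶ − 15x⁵ − 37x⁴ − 98x³ − 12x² + 78x + 36.
Step 3: lead(−27x⁶ − 15x⁵ − 37x⁴ − 98x³ − 12x² + 78x + 36) ÷ lead(D) = −27x⁶ ÷ −3x³ = 9x³. Subtract (9x³)·D = −27x⁶ + 9x⁵ − 63x⁴ − 54x³. Remainder: −24x⁵ + 26x⁴ − 44x³ − 12x² + 78x + 36.
Step 4: lead(−24x⁵ + 26x⁴ − 44x³ − 12x² + 78x + 36) ÷ lead(D) = −24x⁵ ÷ −3x³ = 8x². Subtract (8x²)·D = −24x⁵ + 8x⁴ − 56x³ − 48x². Remainder: 18x⁴ + 12x³ + 36x² + 78x + 36.
Step 5: lead(18x⁴ + 12x³ + 36x² + 78x + 36) ÷ lead(D) = 18x⁴ ÷ −3x³ = −6x. Subtract (−6x)·D = 18x⁴ − 6x³ + 42x² + 36x. Remainder: 18x³ − 6x² + 42x + 36.
Step 6: lead(18x³ − 6x² + 42x + 36) ÷ lead(D) = 18x³ ÷ −3x³ = −6. Subtract (−6)·D = 18x³ − 6x² + 42x + 36. Remainder: 0.

R(x) = 0, so D(x) is a factor of P(x). yes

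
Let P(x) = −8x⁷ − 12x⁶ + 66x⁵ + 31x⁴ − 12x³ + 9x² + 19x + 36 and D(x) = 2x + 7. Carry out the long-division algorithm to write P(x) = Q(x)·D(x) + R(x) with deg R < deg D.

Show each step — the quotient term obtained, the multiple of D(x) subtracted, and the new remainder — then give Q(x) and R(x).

Step 1: lead(−8x⁷ − 12x⁶ + 66x⁵ + 31x⁴ − 12x³ + 9x² + 19x + 36) ÷ lead(D) = −8x⁷ ÷ 2x = −4x⁶. Subtract (−4x⁶)·D = −8x⁷ − 28x⁶. Remainder: 16x⁶ + 66x⁵ + 31x⁴ − 12x³ + 9x² + 19x + 36.
Step 2: lead(16x⁶ + 66x⁵ + 31x⁴ − 12x³ + 9x² + 19x + 36) ÷ lead(D) = 16x⁶ ÷ 2x = 8x⁵. Subtract (8x⁵)·D = 16x⁶ + 56x⁵. Remainder: 10x⁵ + 31x⁴ − 12x³ + 9x² + 19x + 36.
Step 3: lead(10x⁵ + 31x⁴ − 12x³ + 9x² + 19x + 36) ÷ lead(D) = 10x⁵ ÷ 2x = 5x⁴. Subtract (5x⁴)·D = 10x⁵ + 35x⁴. Remainder: −4x⁴ − 12x³ + 9x² + 19x + 36.
Step 4: lead(−4x⁴ − 12x³ + 9x² + 19x + 36) ÷ lead(D) = −4x⁴ ÷ 2x = −2x³. Subtract (−2x³)·D = −4x⁴ − 14x³. Remainder: 2x³ + 9x² + 19x + 36.
Step 5: lead(2x³ + 9x² + 19x + 36) ÷ lead(D) = 2x³ ÷ 2x = x². Subtract (x²)·D = 2x³ + 7x². Remainder: 2x² + 19x + 36.
Step 6: lead(2x² + 19x + 36) ÷ lead(D) = 2x² ÷ 2x = x. Subtract (x)·D = 2x² + 7x. Remainder: 12x + 36.
Step 7: lead(12x + 36) ÷ lead(D) = 12x ÷ 2x = 6. Subtract (6)·D = 12x + 42. Remainder: −6.

Q(x) = −4x⁶ + 8x⁵ + 5x⁴ − 2x³ + x² + x + 6; R(x) = −6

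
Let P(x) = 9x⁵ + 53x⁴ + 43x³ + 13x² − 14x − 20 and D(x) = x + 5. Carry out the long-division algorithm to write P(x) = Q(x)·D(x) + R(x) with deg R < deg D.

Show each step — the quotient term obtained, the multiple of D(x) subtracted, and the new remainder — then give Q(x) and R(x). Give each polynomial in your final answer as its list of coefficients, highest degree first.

Step 1: lead(9x⁵ + 53x⁴ + 43x³ + 13x² − 14x − 20) ÷ lead(D) = 9x⁵ ÷ x = 9x⁴. Subtract (9x⁴)·D = 9x⁵ + 45x⁴. Remainder: 8x⁴ + 43x³ + 13x² − 14x − 20.
Step 2: lead(8x⁴ + 43x³ + 13x² − 14x − 20) ÷ lead(D) = 8x⁴ ÷ x = 8x³. Subtract (8x³)·D = 8x⁴ + 40x³. Remainder: 3x³ + 13x² − 14x − 20.
Step 3: lead(3x³ + 13x² − 14x − 20) ÷ lead(D) = 3x³ ÷ x = 3x². Subtract (3x²)·D = 3x³ + 15x². Remainder: −2x² − 14x − 20.
Step 4: lead(−2x² − 14x − 20) ÷ lead(D) = −2x² ÷ x = −2x. Subtract (−2x)·D = −2x² − 10x. Remainder: −4x − 20.
Step 5: lead(−4x − 20) ÷ lead(D) = −4x ÷ x = −4. Subtract (−4)·D = −4x − 20. Remainder: 0.

Q = [9, 8, 3, -2, -4]; R = [0]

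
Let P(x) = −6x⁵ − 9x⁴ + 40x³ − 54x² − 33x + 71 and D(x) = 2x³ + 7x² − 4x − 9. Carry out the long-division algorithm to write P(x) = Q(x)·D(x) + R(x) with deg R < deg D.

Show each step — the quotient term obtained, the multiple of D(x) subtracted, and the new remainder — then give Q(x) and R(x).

Step 1: lead(−6x⁵ − 9x⁴ + 40x³ − 54x² − 33x + 71) ÷ lead(D) = −6x⁵ ÷ 2x³ = −3x². Subtract (−3x²)·D = −6x⁵ − 21x⁴ + 12x³ + 27x². Remainder: 12x⁴ + 28x³ − 81x² − 33x + 71.
Step 2: lead(12x⁴ + 28x³ − 81x² − 33x + 71) ÷ lead(D) = 12x⁴ ÷ 2x³ = 6x. Subtract (6x)·D = 12x⁴ + 42x³ − 24x² − 54x. Remainder: −14x³ − 57x² + 21x + 71.
Step 3: lead(−14x³ − 57x² + 21x + 71) ÷ lead(D) = −14x³ ÷ 2x³ = −7. Subtract (−7)·D = −14x³ − 49x² + 28x + 63. Remainder: −8x² − 7x + 8.

Q(x) = −3x² + 6x − 7; R(x) = −8x² − 7x + 8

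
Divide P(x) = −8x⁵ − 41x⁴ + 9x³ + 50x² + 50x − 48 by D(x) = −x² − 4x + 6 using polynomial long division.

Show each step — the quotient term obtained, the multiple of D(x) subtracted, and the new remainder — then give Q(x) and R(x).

Q(x) = 8x³ + 9x² + 3x − 8; R(x) = 0

Step 1: lead(−8x⁵ − 41x⁴ + 9x³ + 50x² + 50x − 48) ÷ lead(D) = −8x⁵ ÷ −x² = 8x³. Subtract (8x³)·D = −8x⁵ − 32x⁴ + 48x³. Remainder: −9x⁴ − 39x³ + 50x² + 50x − 48.
Step 2: lead(−9x⁴ − 39x³ + 50x² + 50x − 48) ÷ lead(D) = −9x⁴ ÷ −x² = 9x². Subtract (9x²)·D = −9x⁴ − 36x³ + 54x². Remainder: −3x³ − 4x² + 50x − 48.
Step 3: lead(−3x³ − 4x² + 50x − 48) ÷ lead(D) = −3x³ ÷ −x² = 3x. Subtract (3x)·D = −3x³ − 12x² + 18x. Remainder: 8x² + 32x − 48.
Step 4: lead(8x² + 32x − 48) ÷ lead(D) = 8x² ÷ −x² = −8. Subtract (−8)·D = 8x² + 32x − 48. Remainder: 0.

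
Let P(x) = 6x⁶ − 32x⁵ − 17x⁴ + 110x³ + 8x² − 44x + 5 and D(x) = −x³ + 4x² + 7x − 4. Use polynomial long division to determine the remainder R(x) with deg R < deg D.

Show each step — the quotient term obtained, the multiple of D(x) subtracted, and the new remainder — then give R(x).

R(x) = −x² − 2x − 3

Step 1: lead(6x⁶ − 32x⁵ − 17x⁴ + 110x³ + 8x² − 44x + 5) ÷ lead(D) = 6x⁶ ÷ −x³ = −6x³. Subtract (−6x³)·D = 6x⁶ − 24x⁵ − 42x⁴ + 24x³. Remainder: −8x⁵ + 25x⁴ + 86x³ + 8x² − 44x + 5.
Step 2: lead(−8x⁵ + 25x⁴ + 86x³ + 8x² − 44x + 5) ÷ lead(D) = −8x⁵ ÷ −x³ = 8x². Subtract (8x²)·D = −8x⁵ + 32x⁴ + 56x³ − 32x². Remainder: −7x⁴ + 30x³ + 40x² − 44x + 5.
Step 3: lead(−7x⁴ + 30x³ + 40x² − 44x + 5) ÷ lead(D) = −7x⁴ ÷ −x³ = 7x. Subtract (7x)·D = −7x⁴ + 28x³ + 49x² − 28x. Remainder: 2x³ − 9x² − 16x + 5.
Step 4: lead(2x³ − 9x² − 16x + 5) ÷ lead(D) = 2x³ ÷ −x³ = −2. Subtract (−2)·D = 2x³ − 8x² − 14x + 8. Remainder: −x² − 2x − 3.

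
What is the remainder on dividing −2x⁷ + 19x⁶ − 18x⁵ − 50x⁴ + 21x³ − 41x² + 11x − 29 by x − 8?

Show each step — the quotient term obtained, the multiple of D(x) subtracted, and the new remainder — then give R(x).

Step 1: lead(−2x⁷ + 19x⁶ − 18x⁵ − 50x⁴ + 21x³ − 41x² + 11x − 29) ÷ lead(D) = −2x⁷ ÷ x = −2x⁶. Subtract (−2x⁶)·D = −2x⁷ + 16x⁶. Remainder: 3x⁶ − 18x⁵ − 50x⁴ + 21x³ − 41x² + 11x − 29.
Step 2: lead(3x⁶ − 18x⁵ − 50x⁴ + 21x³ − 41x² + 11x − 29) ÷ lead(D) = 3x⁶ ÷ x = 3x⁵. Subtract (3x⁵)·D = 3x⁶ − 24x⁵. Remainder: 6x⁵ − 50x⁴ + 21x³ − 41x² + 11x − 29.
Step 3: lead(6x⁵ − 50x⁴ + 21x³ − 41x² + 11x − 29) ÷ lead(D) = 6x⁵ ÷ x = 6x⁴. Subtract (6x⁴)·D = 6x⁵ − 48x⁴. Remainder: −2x⁴ + 21x³ − 41x² + 11x − 29.
Step 4: lead(−2x⁴ + 21x³ − 41x² + 11x − 29) ÷ lead(D) = −2x⁴ ÷ x = −2x³. Subtract (−2x³)·D = −2x⁴ + 16x³. Remainder: 5x³ − 41x² + 11x − 29.
Step 5: lead(5x³ − 41x² + 11x − 29) ÷ lead(D) = 5x³ ÷ x = 5x². Subtract (5x²)·D = 5x³ − 40x². Remainder: −x² + 11x − 29.
Step 6: lead(−x² + 11x − 29) ÷ lead(D) = −x² ÷ x = −x. Subtract (−x)·D = −x² + 8x. Remainder: 3x − 29.
Step 7: lead(3x − 29) ÷ lead(D) = 3x ÷ x = 3. Subtract (3)·D = 3x − 24. Remainder: −5.

R(x) = −5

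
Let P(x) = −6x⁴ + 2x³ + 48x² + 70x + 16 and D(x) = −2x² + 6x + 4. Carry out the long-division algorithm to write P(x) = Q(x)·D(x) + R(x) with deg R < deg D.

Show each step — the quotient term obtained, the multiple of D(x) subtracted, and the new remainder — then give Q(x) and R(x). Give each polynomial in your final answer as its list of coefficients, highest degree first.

Step 1: lead(−6x⁴ + 2x³ + 48x² + 70x + 16) ÷ lead(D) = −6x⁴ ÷ −2x² = 3x². Subtract (3x²)·D = −6x⁴ + 18x³ + 12x². Remainder: −16x³ + 36x² + 70x + 16.
Step 2: lead(−16x³ + 36x² + 70x + 16) ÷ lead(D) = −16x³ ÷ −2x² = 8x. Subtract (8x)·D = −16x³ + 48x² + 32x. Remainder: −12x² + 38x + 16.
Step 3: lead(−12x² + 38x + 16) ÷ lead(D) = −12x² ÷ −2x² = 6. Subtract (6)·D = −12x² + 36x + 24. Remainder: 2x − 8.

Q = [3, 8, 6]; R = [2, -8]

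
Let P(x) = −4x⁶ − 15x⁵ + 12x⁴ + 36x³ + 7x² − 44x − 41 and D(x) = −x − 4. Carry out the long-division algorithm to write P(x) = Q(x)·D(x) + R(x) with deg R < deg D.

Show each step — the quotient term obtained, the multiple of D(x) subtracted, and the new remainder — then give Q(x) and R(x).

Q(x) = 4x⁵ − x⁴ − 8x³ − 4x² + 9x + 8; R(x) = −9

Step 1: lead(−4x⁶ − 15x⁵ + 12x⁴ + 36x³ + 7x² − 44x − 41) ÷ lead(D) = −4x⁶ ÷ −x = 4x⁵. Subtract (4x⁵)·D = −4x⁶ − 16x⁵. Remainder: x⁵ + 12x⁴ + 36x³ + 7x² − 44x − 41.
Step 2: lead(x⁵ + 12x⁴ + 36x³ + 7x² − 44x − 41) ÷ lead(D) = x⁵ ÷ −x = −x⁴. Subtract (−x⁴)·D = x⁵ + 4x⁴. Remainder: 8x⁴ + 36x³ + 7x² − 44x − 41.
Step 3: lead(8x⁴ + 36x³ + 7x² − 44x − 41) ÷ lead(D) = 8x⁴ ÷ −x = −8x³. Subtract (−8x³)·D = 8x⁴ + 32x³. Remainder: 4x³ + 7x² − 44x − 41.
Step 4: lead(4x³ + 7x² − 44x − 41) ÷ lead(D) = 4x³ ÷ −x = −4x². Subtract (−4x²)·D = 4x³ + 16x². Remainder: −9x² − 44x − 41.
Step 5: lead(−9x² − 44x − 41) ÷ lead(D) = −9x² ÷ −x = 9x. Subtract (9x)·D = −9x² − 36x. Remainder: −8x − 41.
Step 6: lead(−8x − 41) ÷ lead(D) = −8x ÷ −x = 8. Subtract (8)·D = −8x − 32. Remainder: −9.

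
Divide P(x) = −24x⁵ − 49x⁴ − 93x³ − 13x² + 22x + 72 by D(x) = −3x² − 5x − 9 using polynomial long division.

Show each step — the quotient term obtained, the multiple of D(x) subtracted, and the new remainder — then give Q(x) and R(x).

Q(x) = 8x³ + 3x² + 2x − 8; R(x) = 0

Step 1: lead(−24x⁵ − 49x⁴ − 93x³ − 13x² + 22x + 72) ÷ lead(D) = −24x⁵ ÷ −3x² = 8x³. Subtract (8x³)·D = −24x⁵ − 40x⁴ − 72x³. Remainder: −9x⁴ − 21x³ − 13x² + 22x + 72.
Step 2: lead(−9x⁴ − 21x³ − 13x² + 22x + 72) ÷ lead(D) = −9x⁴ ÷ −3x² = 3x². Subtract (3x²)·D = −9x⁴ − 15x³ − 27x². Remainder: −6x³ + 14x² + 22x + 72.
Step 3: lead(−6x³ + 14x² + 22x + 72) ÷ lead(D) = −6x³ ÷ −3x² = 2x. Subtract (2x)·D = −6x³ − 10x² − 18x. Remainder: 24x² + 40x + 72.
Step 4: lead(24x² + 40x + 72) ÷ lead(D) = 24x² ÷ −3x² = −8. Subtract (−8)·D = 24x² + 40x + 72. Remainder: 0.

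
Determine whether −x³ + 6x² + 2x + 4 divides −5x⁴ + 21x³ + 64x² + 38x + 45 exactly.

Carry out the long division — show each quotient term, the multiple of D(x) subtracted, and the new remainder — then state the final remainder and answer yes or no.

R(x) = 9, so D(x) is not a factor of P(x). no

Step 1: lead(−5x⁴ + 21x³ + 64x² + 38x + 45) ÷ lead(D) = −5x⁴ ÷ −x³ = 5x. Subtract (5x)·D = −5x⁴ + 30x³ + 10x² + 20x. Remainder: −9x³ + 54x² + 18x + 45.
Step 2: lead(−9x³ + 54x² + 18x + 45) ÷ lead(D) = −9x³ ÷ −x³ = 9. Subtract (9)·D = −9x³ + 54x² + 18x + 36. Remainder: 9.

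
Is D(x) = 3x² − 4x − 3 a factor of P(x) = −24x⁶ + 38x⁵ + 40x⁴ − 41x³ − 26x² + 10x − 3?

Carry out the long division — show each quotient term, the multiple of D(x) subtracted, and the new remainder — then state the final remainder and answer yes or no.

Step 1: lead(−24x⁶ + 38x⁵ + 40x⁴ − 41x³ − 26x² + 10x − 3) ÷ lead(D) = −24x⁶ ÷ 3x² = −8x⁴. Subtract (−8x⁴)·D = −24x⁶ + 32x⁵ + 24x⁴. Remainder: 6x⁵ + 16x⁴ − 41x³ − 26x² + 10x − 3.
Step 2: lead(6x⁵ + 16x⁴ − 41x³ − 26x² + 10x − 3) ÷ lead(D) = 6x⁵ ÷ 3x² = 2x³. Subtract (2x³)·D = 6x⁵ − 8x⁴ − 6x³. Remainder: 24x⁴ − 35x³ − 26x² + 10x − 3.
Step 3: lead(24x⁴ − 35x³ − 26x² + 10x − 3) ÷ lead(D) = 24x⁴ ÷ 3x² = 8x². Subtract (8x²)·D = 24x⁴ − 32x³ − 24x². Remainder: −3x³ − 2x² + 10x − 3.
Step 4: lead(−3x³ − 2x² + 10x − 3) ÷ lead(D) = −3x³ ÷ 3x² = −x. Subtract (−x)·D = −3x³ + 4x² + 3x. Remainder: −6x² + 7x − 3.
Step 5: lead(−6x² + 7x − 3) ÷ lead(D) = −6x² ÷ 3x² = −2. Subtract (−2)·D = −6x² + 8x + 6. Remainder: −x − 9.

R(x) = −x − 9, so D(x) is not a factor of P(x). no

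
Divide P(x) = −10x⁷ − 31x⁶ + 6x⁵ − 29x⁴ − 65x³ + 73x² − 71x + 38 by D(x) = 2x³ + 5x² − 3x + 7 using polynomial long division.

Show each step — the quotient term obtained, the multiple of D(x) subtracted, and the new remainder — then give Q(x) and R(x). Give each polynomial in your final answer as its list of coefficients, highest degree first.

Q = [-5, -3, 3, -9, 5]; R = [7, 3]

Step 1: lead(−10x⁷ − 31x⁶ + 6x⁵ − 29x⁴ − 65x³ + 73x² − 71x + 38) ÷ lead(D) = −10x⁷ ÷ 2x³ = −5x⁴. Subtract (−5x⁴)·D = −10x⁷ − 25x⁶ + 15x⁵ − 35x⁴. Remainder: −6x⁶ − 9x⁵ + 6x⁴ − 65x³ + 73x² − 71x + 38.
Step 2: lead(−6x⁶ − 9x⁵ + 6x⁴ − 65x³ + 73x² − 71x + 38) ÷ lead(D) = −6x⁶ ÷ 2x³ = −3x³. Subtract (−3x³)·D = −6x⁶ − 15x⁵ + 9x⁴ − 21x³. Remainder: 6x⁵ − 3x⁴ − 44x³ + 73x² − 71x + 38.
Step 3: lead(6x⁵ − 3x⁴ − 44x³ + 73x² − 71x + 38) ÷ lead(D) = 6x⁵ ÷ 2x³ = 3x². Subtract (3x²)·D = 6x⁵ + 15x⁴ − 9x³ + 21x². Remainder: −18x⁴ − 35x³ + 52x² − 71x + 38.
Step 4: lead(−18x⁴ − 35x³ + 52x² − 71x + 38) ÷ lead(D) = −18x⁴ ÷ 2x³ = −9x. Subtract (−9x)·D = −18x⁴ − 45x³ + 27x² − 63x. Remainder: 10x³ + 25x² − 8x + 38.
Step 5: lead(10x³ + 25x² − 8x + 38) ÷ lead(D) = 10x³ ÷ 2x³ = 5. Subtract (5)·D = 10x³ + 25x² − 15x + 35. Remainder: 7x + 3.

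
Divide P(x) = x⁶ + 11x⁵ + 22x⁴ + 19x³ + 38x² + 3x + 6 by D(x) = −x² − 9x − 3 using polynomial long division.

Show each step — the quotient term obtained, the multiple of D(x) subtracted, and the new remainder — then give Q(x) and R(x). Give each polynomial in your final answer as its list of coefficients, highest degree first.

Q = [-1, -2, -1, -4, 1]; R = [9]

Step 1: lead(x⁶ + 11x⁵ + 22x⁴ + 19x³ + 38x² + 3x + 6) ÷ lead(D) = x⁶ ÷ −x² = −x⁴. Subtract (−x⁴)·D = x⁶ + 9x⁵ + 3x⁴. Remainder: 2x⁵ + 19x⁴ + 19x³ + 38x² + 3x + 6.
Step 2: lead(2x⁵ + 19x⁴ + 19x³ + 38x² + 3x + 6) ÷ lead(D) = 2x⁵ ÷ −x² = −2x³. Subtract (−2x³)·D = 2x⁵ + 18x⁴ + 6x³. Remainder: x⁴ + 13x³ + 38x² + 3x + 6.
Step 3: lead(x⁴ + 13x³ + 38x² + 3x + 6) ÷ lead(D) = x⁴ ÷ −x² = −x². Subtract (−x²)·D = x⁴ + 9x³ + 3x². Remainder: 4x³ + 35x² + 3x + 6.
Step 4: lead(4x³ + 35x² + 3x + 6) ÷ lead(D) = 4x³ ÷ −x² = −4x. Subtract (−4x)·D = 4x³ + 36x² + 12x. Remainder: −x² − 9x + 6.
Step 5: lead(−x² − 9x + 6) ÷ lead(D) = −x² ÷ −x² = 1. Subtract (1)·D = −x² − 9x − 3. Remainder: 9.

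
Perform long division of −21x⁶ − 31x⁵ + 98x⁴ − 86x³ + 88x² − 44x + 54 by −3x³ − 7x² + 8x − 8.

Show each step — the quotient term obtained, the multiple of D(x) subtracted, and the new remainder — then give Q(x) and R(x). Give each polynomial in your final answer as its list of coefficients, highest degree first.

Step 1: lead(−21x⁶ − 31x⁵ + 98x⁴ − 86x³ + 88x² − 44x + 54) ÷ lead(D) = −21x⁶ ÷ −3x³ = 7x³. Subtract (7x³)·D = −21x⁶ − 49x⁵ + 56x⁴ − 56x³. Remainder: 18x⁵ + 42x⁴ − 30x³ + 88x² − 44x + 54.
Step 2: lead(18x⁵ + 42x⁴ − 30x³ + 88x² − 44x + 54) ÷ lead(D) = 18x⁵ ÷ −3x³ = −6x². Subtract (−6x²)·D = 18x⁵ + 42x⁴ − 48x³ + 48x². Remainder: 18x³ + 40x² − 44x + 54.
Step 3: lead(18x³ + 40x² − 44x + 54) ÷ lead(D) = 18x³ ÷ −3x³ = −6. Subtract (−6)·D = 18x³ + 42x² − 48x + 48. Remainder: −2x² + 4x + 6.

Q = [7, -6, 0, -6]; R = [-2, 4, 6]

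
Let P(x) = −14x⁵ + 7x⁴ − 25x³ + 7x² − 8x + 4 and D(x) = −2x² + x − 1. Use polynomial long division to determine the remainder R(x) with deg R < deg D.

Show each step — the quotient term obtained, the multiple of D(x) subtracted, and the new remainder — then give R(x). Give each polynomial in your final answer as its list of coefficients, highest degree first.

Step 1: lead(−14x⁵ + 7x⁴ − 25x³ + 7x² − 8x + 4) ÷ lead(D) = −14x⁵ ÷ −2x² = 7x³. Subtract (7x³)·D = −14x⁵ + 7x⁴ − 7x³. Remainder: −18x³ + 7x² − 8x + 4.
Step 2: lead(−18x³ + 7x² − 8x + 4) ÷ lead(D) = −18x³ ÷ −2x² = 9x. Subtract (9x)·D = −18x³ + 9x² − 9x. Remainder: −2x² + x + 4.
Step 3: lead(−2x² + x + 4) ÷ lead(D) = −2x² ÷ −2x² = 1. Subtract (1)·D = −2x² + x − 1. Remainder: 5.

R = [5]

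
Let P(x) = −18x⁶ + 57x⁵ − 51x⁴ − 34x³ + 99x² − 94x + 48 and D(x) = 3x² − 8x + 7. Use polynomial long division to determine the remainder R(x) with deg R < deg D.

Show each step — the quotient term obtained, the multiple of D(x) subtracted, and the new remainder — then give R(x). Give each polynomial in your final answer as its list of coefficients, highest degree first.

R = [5, -8]

Step 1: lead(−18x⁶ + 57x⁵ − 51x⁴ − 34x³ + 99x² − 94x + 48) ÷ lead(D) = −18x⁶ ÷ 3x² = −6x⁴. Subtract (−6x⁴)·D = −18x⁶ + 48x⁵ − 42x⁴. Remainder: 9x⁵ − 9x⁴ − 34x³ + 99x² − 94x + 48.
Step 2: lead(9x⁵ − 9x⁴ − 34x³ + 99x² − 94x + 48) ÷ lead(D) = 9x⁵ ÷ 3x² = 3x³. Subtract (3x³)·D = 9x⁵ − 24x⁴ + 21x³. Remainder: 15x⁴ − 55x³ + 99x² − 94x + 48.
Step 3: lead(15x⁴ − 55x³ + 99x² − 94x + 48) ÷ lead(D) = 15x⁴ ÷ 3x² = 5x². Subtract (5x²)·D = 15x⁴ − 40x³ + 35x². Remainder: −15x³ + 64x² − 94x + 48.
Step 4: lead(−15x³ + 64x² − 94x + 48) ÷ lead(D) = −15x³ ÷ 3x² = −5x. Subtract (−5x)·D = −15x³ + 40x² − 35x. Remainder: 24x² − 59x + 48.
Step 5: lead(24x² − 59x + 48) ÷ lead(D) = 24x² ÷ 3x² = 8. Subtract (8)·D = 24x² − 64x + 56. Remainder: 5x − 8.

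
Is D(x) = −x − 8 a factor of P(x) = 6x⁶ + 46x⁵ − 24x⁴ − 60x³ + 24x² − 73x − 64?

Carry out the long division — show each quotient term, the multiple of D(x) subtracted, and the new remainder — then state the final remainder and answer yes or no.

Step 1: lead(6x⁶ + 46x⁵ − 24x⁴ − 60x³ + 24x² − 73x − 64) ÷ lead(D) = 6x⁶ ÷ −x = −6x⁵. Subtract (−6x⁵)·D = 6x⁶ + 48x⁵. Remainder: −2x⁵ − 24x⁴ − 60x³ + 24x² − 73x − 64.
Step 2: lead(−2x⁵ − 24x⁴ − 60x³ + 24x² − 73x − 64) ÷ lead(D) = −2x⁵ ÷ −x = 2x⁴. Subtract (2x⁴)·D = −2x⁵ − 16x⁴. Remainder: −8x⁴ − 60x³ + 24x² − 73x − 64.
Step 3: lead(−8x⁴ − 60x³ + 24x² − 73x − 64) ÷ lead(D) = −8x⁴ ÷ −x = 8x³. Subtract (8x³)·D = −8x⁴ − 64x³. Remainder: 4x³ + 24x² − 73x − 64.
Step 4: lead(4x³ + 24x² − 73x − 64) ÷ lead(D) = 4x³ ÷ −x = −4x². Subtract (−4x²)·D = 4x³ + 32x². Remainder: −8x² − 73x − 64.
Step 5: lead(−8x² − 73x − 64) ÷ lead(D) = −8x² ÷ −x = 8x. Subtract (8x)·D = −8x² − 64x. Remainder: −9x − 64.
Step 6: lead(−9x − 64) ÷ lead(D) = −9x ÷ −x = 9. Subtract (9)·D = −9x − 72. Remainder: 8.

R(x) = 8, so D(x) is not a factor of P(x). no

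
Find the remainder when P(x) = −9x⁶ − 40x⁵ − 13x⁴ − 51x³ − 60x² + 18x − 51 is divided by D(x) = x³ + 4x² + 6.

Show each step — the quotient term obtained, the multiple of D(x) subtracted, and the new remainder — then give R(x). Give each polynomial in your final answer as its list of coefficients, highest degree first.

R = [3]

Step 1: lead(−9x⁶ − 40x⁵ − 13x⁴ − 51x³ − 60x² + 18x − 51) ÷ lead(D) = −9x⁶ ÷ x³ = −9x³. Subtract (−9x³)·D = −9x⁶ − 36x⁵ − 54x³. Remainder: −4x⁵ − 13x⁴ + 3x³ − 60x² + 18x − 51.
Step 2: lead(−4x⁵ − 13x⁴ + 3x³ − 60x² + 18x − 51) ÷ lead(D) = −4x⁵ ÷ x³ = −4x². Subtract (−4x²)·D = −4x⁵ − 16x⁴ − 24x². Remainder: 3x⁴ + 3x³ − 36x² + 18x − 51.
Step 3: lead(3x⁴ + 3x³ − 36x² + 18x − 51) ÷ lead(D) = 3x⁴ ÷ x³ = 3x. Subtract (3x)·D = 3x⁴ + 12x³ + 18x. Remainder: −9x³ − 36x² − 51.
Step 4: lead(−9x³ − 36x² − 51) ÷ lead(D) = −9x³ ÷ x³ = −9. Subtract (−9)·D = −9x³ − 36x² − 54. Remainder: 3.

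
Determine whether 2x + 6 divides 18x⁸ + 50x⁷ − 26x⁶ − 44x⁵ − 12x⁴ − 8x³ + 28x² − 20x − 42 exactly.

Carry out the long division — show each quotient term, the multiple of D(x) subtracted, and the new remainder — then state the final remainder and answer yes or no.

R(x) = 0, so D(x) is a factor of P(x). yes

Step 1: lead(18x⁸ + 50x⁷ − 26x⁶ − 44x⁵ − 12x⁴ − 8x³ + 28x² − 20x − 42) ÷ lead(D) = 18x⁸ ÷ 2x = 9x⁷. Subtract (9x⁷)·D = 18x⁸ + 54x⁷. Remainder: −4x⁷ − 26x⁶ − 44x⁵ − 12x⁴ − 8x³ + 28x² − 20x − 42.
Step 2: lead(−4x⁷ − 26x⁶ − 44x⁵ − 12x⁴ − 8x³ + 28x² − 20x − 42) ÷ lead(D) = −4x⁷ ÷ 2x = −2x⁶. Subtract (−2x⁶)·D = −4x⁷ − 12x⁶. Remainder: −14x⁶ − 44x⁵ − 12x⁴ − 8x³ + 28x² − 20x − 42.
Step 3: lead(−14x⁶ − 44x⁵ − 12x⁴ − 8x³ + 28x² − 20x − 42) ÷ lead(D) = −14x⁶ ÷ 2x = −7x⁵. Subtract (−7x⁵)·D = −14x⁶ − 42x⁵. Remainder: −2x⁵ − 12x⁴ − 8x³ + 28x² − 20x − 42.
Step 4: lead(−2x⁵ − 12x⁴ − 8x³ + 28x² − 20x − 42) ÷ lead(D) = −2x⁵ ÷ 2x = −x⁴. Subtract (−x⁴)·D = −2x⁵ − 6x⁴. Remainder: −6x⁴ − 8x³ + 28x² − 20x − 42.
Step 5: lead(−6x⁴ − 8x³ + 28x² − 20x − 42) ÷ lead(D) = −6x⁴ ÷ 2x = −3x³. Subtract (−3x³)·D = −6x⁴ − 18x³. Remainder: 10x³ + 28x² − 20x − 42.
Step 6: lead(10x³ + 28x² − 20x − 42) ÷ lead(D) = 10x³ ÷ 2x = 5x². Subtract (5x²)·D = 10x³ + 30x². Remainder: −2x² − 20x − 42.
Step 7: lead(−2x² − 20x − 42) ÷ lead(D) = −2x² ÷ 2x = −x. Subtract (−x)·D = −2x² − 6x. Remainder: −14x − 42.
Step 8: lead(−14x − 42) ÷ lead(D) = −14x ÷ 2x = −7. Subtract (−7)·D = −14x − 42. Remainder: 0.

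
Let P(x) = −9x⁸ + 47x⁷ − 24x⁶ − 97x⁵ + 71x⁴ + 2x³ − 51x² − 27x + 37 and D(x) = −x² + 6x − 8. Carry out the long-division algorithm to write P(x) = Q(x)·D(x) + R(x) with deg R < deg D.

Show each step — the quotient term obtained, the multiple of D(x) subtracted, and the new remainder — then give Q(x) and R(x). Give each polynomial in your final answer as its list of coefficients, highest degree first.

Step 1: lead(−9x⁸ + 47x⁷ − 24x⁶ − 97x⁵ + 71x⁴ + 2x³ − 51x² − 27x + 37) ÷ lead(D) = −9x⁸ ÷ −x² = 9x⁶. Subtract (9x⁶)·D = −9x⁸ + 54x⁷ − 72x⁶. Remainder: −7x⁷ + 48x⁶ − 97x⁵ + 71x⁴ + 2x³ − 51x² − 27x + 37.
Step 2: lead(−7x⁷ + 48x⁶ − 97x⁵ + 71x⁴ + 2x³ − 51x² − 27x + 37) ÷ lead(D) = −7x⁷ ÷ −x² = 7x⁵. Subtract (7x⁵)·D = −7x⁷ + 42x⁶ − 56x⁵. Remainder: 6x⁶ − 41x⁵ + 71x⁴ + 2x³ − 51x² − 27x + 37.
Step 3: lead(6x⁶ − 41x⁵ + 71x⁴ + 2x³ − 51x² − 27x + 37) ÷ lead(D) = 6x⁶ ÷ −x² = −6x⁴. Subtract (−6x⁴)·D = 6x⁶ − 36x⁵ + 48x⁴. Remainder: −5x⁵ + 23x⁴ + 2x³ − 51x² − 27x + 37.
Step 4: lead(−5x⁵ + 23x⁴ + 2x³ − 51x² − 27x + 37) ÷ lead(D) = −5x⁵ ÷ −x² = 5x³. Subtract (5x³)·D = −5x⁵ + 30x⁴ − 40x³. Remainder: −7x⁴ + 42x³ − 51x² − 27x + 37.
Step 5: lead(−7x⁴ + 42x³ − 51x² − 27x + 37) ÷ lead(D) = −7x⁴ ÷ −x² = 7x². Subtract (7x²)·D = −7x⁴ + 42x³ − 56x². Remainder: 5x² − 27x + 37.
Step 6: lead(5x² − 27x + 37) ÷ lead(D) = 5x² ÷ −x² = −5. Subtract (−5)·D = 5x² − 30x + 40. Remainder: 3x − 3.

Q = [9, 7, -6, 5, 7, 0, -5]; R = [3, -3]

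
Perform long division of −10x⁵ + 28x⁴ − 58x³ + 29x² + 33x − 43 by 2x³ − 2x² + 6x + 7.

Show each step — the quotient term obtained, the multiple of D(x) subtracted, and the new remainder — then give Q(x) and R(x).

Step 1: lead(−10x⁵ + 28x⁴ − 58x³ + 29x² + 33x − 43) ÷ lead(D) = −10x⁵ ÷ 2x³ = −5x². Subtract (−5x²)·D = −10x⁵ + 10x⁴ − 30x³ − 35x². Remainder: 18x⁴ − 28x³ + 64x² + 33x − 43.
Step 2: lead(18x⁴ − 28x³ + 64x² + 33x − 43) ÷ lead(D) = 18x⁴ ÷ 2x³ = 9x. Subtract (9x)·D = 18x⁴ − 18x³ + 54x² + 63x. Remainder: −10x³ + 10x² − 30x − 43.
Step 3: lead(−10x³ + 10x² − 30x − 43) ÷ lead(D) = −10x³ ÷ 2x³ = −5. Subtract (−5)·D = −10x³ + 10x² − 30x − 35. Remainder: −8.

Q(x) = −5x² + 9x − 5; R(x) = −8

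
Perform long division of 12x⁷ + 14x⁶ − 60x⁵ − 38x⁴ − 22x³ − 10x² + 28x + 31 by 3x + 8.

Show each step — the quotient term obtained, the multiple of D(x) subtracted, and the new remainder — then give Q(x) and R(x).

Step 1: lead(12x⁷ + 14x⁶ − 60x⁵ − 38x⁴ − 22x³ − 10x² + 28x + 31) ÷ lead(D) = 12x⁷ ÷ 3x = 4x⁶. Subtract (4x⁶)·D = 12x⁷ + 32x⁶. Remainder: −18x⁶ − 60x⁵ − 38x⁴ − 22x³ − 10x² + 28x + 31.
Step 2: lead(−18x⁶ − 60x⁵ − 38x⁴ − 22x³ − 10x² + 28x + 31) ÷ lead(D) = −18x⁶ ÷ 3x = −6x⁵. Subtract (−6x⁵)·D = −18x⁶ − 48x⁵. Remainder: −12x⁵ − 38x⁴ − 22x³ − 10x² + 28x + 31.
Step 3: lead(−12x⁵ − 38x⁴ − 22x³ − 10x² + 28x + 31) ÷ lead(D) = −12x⁵ ÷ 3x = −4x⁴. Subtract (−4x⁴)·D = −12x⁵ − 32x⁴. Remainder: −6x⁴ − 22x³ − 10x² + 28x + 31.
Step 4: lead(−6x⁴ − 22x³ − 10x² + 28x + 31) ÷ lead(D) = −6x⁴ ÷ 3x = −2x³. Subtract (−2x³)·D = −6x⁴ − 16x³. Remainder: −6x³ − 10x² + 28x + 31.
Step 5: lead(−6x³ − 10x² + 28x + 31) ÷ lead(D) = −6x³ ÷ 3x = −2x². Subtract (−2x²)·D = −6x³ − 16x². Remainder: 6x² + 28x + 31.
Step 6: lead(6x² + 28x + 31) ÷ lead(D) = 6x² ÷ 3x = 2x. Subtract (2x)·D = 6x² + 16x. Remainder: 12x + 31.
Step 7: lead(12x + 31) ÷ lead(D) = 12x ÷ 3x = 4. Subtract (4)·D = 12x + 32. Remainder: −1.

Q(x) = 4x⁶ − 6x⁵ − 4x⁴ − 2x³ − 2x² + 2x + 4; R(x) = −1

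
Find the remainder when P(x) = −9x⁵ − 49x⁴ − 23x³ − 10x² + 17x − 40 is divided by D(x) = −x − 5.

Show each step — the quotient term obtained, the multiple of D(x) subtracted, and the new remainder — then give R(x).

R(x) = 0

Step 1: lead(−9x⁵ − 49x⁴ − 23x³ − 10x² + 17x − 40) ÷ lead(D) = −9x⁵ ÷ −x = 9x⁴. Subtract (9x⁴)·D = −9x⁵ − 45x⁴. Remainder: −4x⁴ − 23x³ − 10x² + 17x − 40.
Step 2: lead(−4x⁴ − 23x³ − 10x² + 17x − 40) ÷ lead(D) = −4x⁴ ÷ −x = 4x³. Subtract (4x³)·D = −4x⁴ − 20x³. Remainder: −3x³ − 10x² + 17x − 40.
Step 3: lead(−3x³ − 10x² + 17x − 40) ÷ lead(D) = −3x³ ÷ −x = 3x². Subtract (3x²)·D = −3x³ − 15x². Remainder: 5x² + 17x − 40.
Step 4: lead(5x² + 17x − 40) ÷ lead(D) = 5x² ÷ −x = −5x. Subtract (−5x)·D = 5x² + 25x. Remainder: −8x − 40.
Step 5: lead(−8x − 40) ÷ lead(D) = −8x ÷ −x = 8. Subtract (8)·D = −8x − 40. Remainder: 0.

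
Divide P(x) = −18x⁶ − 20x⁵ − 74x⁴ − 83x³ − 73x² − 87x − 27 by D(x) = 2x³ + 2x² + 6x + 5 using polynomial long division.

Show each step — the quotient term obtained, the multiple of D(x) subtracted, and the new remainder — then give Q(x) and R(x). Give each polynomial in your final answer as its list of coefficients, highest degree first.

Step 1: lead(−18x⁶ − 20x⁵ − 74x⁴ − 83x³ − 73x² − 87x − 27) ÷ lead(D) = −18x⁶ ÷ 2x³ = −9x³. Subtract (−9x³)·D = −18x⁶ − 18x⁵ − 54x⁴ − 45x³. Remainder: −2x⁵ − 20x⁴ − 38x³ − 73x² − 87x − 27.
Step 2: lead(−2x⁵ − 20x⁴ − 38x³ − 73x² − 87x − 27) ÷ lead(D) = −2x⁵ ÷ 2x³ = −x². Subtract (−x²)·D = −2x⁵ − 2x⁴ − 6x³ − 5x². Remainder: −18x⁴ − 32x³ − 68x² − 87x − 27.
Step 3: lead(−18x⁴ − 32x³ − 68x² − 87x − 27) ÷ lead(D) = −18x⁴ ÷ 2x³ = −9x. Subtract (−9x)·D = −18x⁴ − 18x³ − 54x² − 45x. Remainder: −14x³ − 14x² − 42x − 27.
Step 4: lead(−14x³ − 14x² − 42x − 27) ÷ lead(D) = −14x³ ÷ 2x³ = −7. Subtract (−7)·D = −14x³ − 14x² − 42x − 35. Remainder: 8.

Q = [-9, -1, -9, -7]; R = [8]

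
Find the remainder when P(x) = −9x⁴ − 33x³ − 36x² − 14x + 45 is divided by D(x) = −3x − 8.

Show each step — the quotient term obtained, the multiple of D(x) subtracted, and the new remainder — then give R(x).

Step 1: lead(−9x⁴ − 33x³ − 36x² − 14x + 45) ÷ lead(D) = −9x⁴ ÷ −3x = 3x³. Subtract (3x³)·D = −9x⁴ − 24x³. Remainder: −9x³ − 36x² − 14x + 45.
Step 2: lead(−9x³ − 36x² − 14x + 45) ÷ lead(D) = −9x³ ÷ −3x = 3x². Subtract (3x²)·D = −9x³ − 24x². Remainder: −12x² − 14x + 45.
Step 3: lead(−12x² − 14x + 45) ÷ lead(D) = −12x² ÷ −3x = 4x. Subtract (4x)·D = −12x² − 32x. Remainder: 18x + 45.
Step 4: lead(18x + 45) ÷ lead(D) = 18x ÷ −3x = −6. Subtract (−6)·D = 18x + 48. Remainder: −3.

R(x) = −3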